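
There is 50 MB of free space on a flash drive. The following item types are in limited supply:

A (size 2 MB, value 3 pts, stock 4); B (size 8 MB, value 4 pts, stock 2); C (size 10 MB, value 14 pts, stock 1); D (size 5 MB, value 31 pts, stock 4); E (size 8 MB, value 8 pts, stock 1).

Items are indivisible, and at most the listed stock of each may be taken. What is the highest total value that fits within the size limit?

158 pts

Top feasible selections:
- 4×A + 1×C + 4×D + 1×E: size 46, value 158
- 2×A + 1×B + 1×C + 4×D + 1×E: size 50, value 156
Best: 158 pts.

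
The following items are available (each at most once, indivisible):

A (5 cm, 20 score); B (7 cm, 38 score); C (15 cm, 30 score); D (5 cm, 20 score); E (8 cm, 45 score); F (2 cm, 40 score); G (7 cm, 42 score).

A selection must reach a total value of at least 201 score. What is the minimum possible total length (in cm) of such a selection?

Subsets with value ≥ 201, sorted by total length:
- A+B+D+E+F+G: length 34, value 205
- A+B+C+E+F+G: length 44, value 215
- B+C+D+E+F+G: length 44, value 215
- A+B+C+D+E+F+G: length 49, value 235
Minimum length: 34 cm.

34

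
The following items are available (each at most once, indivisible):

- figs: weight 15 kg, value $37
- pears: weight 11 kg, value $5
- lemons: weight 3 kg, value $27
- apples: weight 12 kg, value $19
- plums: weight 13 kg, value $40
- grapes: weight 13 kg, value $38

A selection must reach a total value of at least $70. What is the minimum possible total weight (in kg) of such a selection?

26

Subsets with value ≥ 70, sorted by total weight:
- plums+grapes: weight 26, value 78
- pears+lemons+plums: weight 27, value 72
- pears+lemons+grapes: weight 27, value 70
Minimum weight: 26 kg.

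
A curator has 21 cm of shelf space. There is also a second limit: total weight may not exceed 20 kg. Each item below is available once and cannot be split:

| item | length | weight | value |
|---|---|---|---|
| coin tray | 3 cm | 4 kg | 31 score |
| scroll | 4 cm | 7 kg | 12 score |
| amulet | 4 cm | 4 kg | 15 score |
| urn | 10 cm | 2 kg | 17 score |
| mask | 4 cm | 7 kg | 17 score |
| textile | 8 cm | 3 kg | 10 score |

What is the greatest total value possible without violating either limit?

Feasible sets respecting both limits:
- coin tray+amulet+urn+mask: length 21, weight 17, value 80
- coin tray+scroll+urn+mask: length 21, weight 20, value 77
- coin tray+scroll+amulet+urn: length 21, weight 17, value 75
- coin tray+amulet+mask+textile: length 19, weight 18, value 73
Best: 80 score.

80 score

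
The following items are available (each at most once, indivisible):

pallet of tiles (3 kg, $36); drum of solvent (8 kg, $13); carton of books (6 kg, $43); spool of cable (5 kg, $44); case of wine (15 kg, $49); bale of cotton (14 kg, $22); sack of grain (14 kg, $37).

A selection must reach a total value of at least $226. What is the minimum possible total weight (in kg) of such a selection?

Subsets with value ≥ 226, sorted by total weight:
- pallet of tiles+carton of books+spool of cable+case of wine+bale of cotton+sack of grain: weight 57, value 231
- pallet of tiles+drum of solvent+carton of books+spool of cable+case of wine+bale of cotton+sack of grain: weight 65, value 244
Minimum weight: 57 kg.

57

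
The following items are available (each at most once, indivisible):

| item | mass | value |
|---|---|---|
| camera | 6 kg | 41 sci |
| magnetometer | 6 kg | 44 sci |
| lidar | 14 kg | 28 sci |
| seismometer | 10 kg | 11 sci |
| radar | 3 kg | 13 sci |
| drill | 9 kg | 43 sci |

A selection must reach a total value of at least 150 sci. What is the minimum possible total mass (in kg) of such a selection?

34

Subsets with value ≥ 150, sorted by total mass:
- camera+magnetometer+seismometer+radar+drill: mass 34, value 152
- camera+magnetometer+lidar+drill: mass 35, value 156
- camera+magnetometer+lidar+radar+drill: mass 38, value 169
Minimum mass: 34 kg.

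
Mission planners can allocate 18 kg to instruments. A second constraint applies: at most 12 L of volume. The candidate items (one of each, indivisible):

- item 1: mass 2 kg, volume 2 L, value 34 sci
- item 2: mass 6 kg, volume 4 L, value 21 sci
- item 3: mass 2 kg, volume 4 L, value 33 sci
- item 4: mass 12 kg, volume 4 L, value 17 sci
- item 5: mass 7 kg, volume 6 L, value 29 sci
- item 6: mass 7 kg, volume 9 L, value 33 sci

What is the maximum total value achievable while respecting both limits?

Feasible sets respecting both limits:
- item 1+item 3+item 5: mass 11, volume 12, value 96
- item 1+item 2+item 3: mass 10, volume 10, value 88
- item 1+item 3+item 4: mass 16, volume 10, value 84
Best: 96 sci.

96 sci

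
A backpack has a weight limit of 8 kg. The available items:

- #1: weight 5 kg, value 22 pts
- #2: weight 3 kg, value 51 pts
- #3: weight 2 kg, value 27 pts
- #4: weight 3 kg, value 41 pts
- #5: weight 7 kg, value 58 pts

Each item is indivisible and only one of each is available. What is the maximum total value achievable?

119 pts

Check high-value combinations within 8 kg:
- #2+#3+#4: weight 3+2+3=8, value 51+27+41=119
- #2+#4: weight 3+3=6, value 51+41=92
- #2+#3: weight 3+2=5, value 51+27=78
- #1+#2: weight 5+3=8, value 22+51=73
Best: 119 pts.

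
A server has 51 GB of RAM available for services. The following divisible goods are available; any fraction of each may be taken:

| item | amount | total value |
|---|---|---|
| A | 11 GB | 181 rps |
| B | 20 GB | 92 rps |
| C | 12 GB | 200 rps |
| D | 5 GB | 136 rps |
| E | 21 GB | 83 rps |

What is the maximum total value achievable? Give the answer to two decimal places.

620.86

Take in order of value per unit:
- D (136/5 per unit): all 5 → value 136, running total 136.00
- C (200/12 per unit): all 12 → value 200, running total 336.00
- A (181/11 per unit): all 11 → value 181, running total 517.00
- B (92/20 per unit): all 20 → value 92, running total 609.00
- E (83/21 per unit): 3 of 21 → value 3×83/21 = 11.8571, running total 620.86
Total 620.86.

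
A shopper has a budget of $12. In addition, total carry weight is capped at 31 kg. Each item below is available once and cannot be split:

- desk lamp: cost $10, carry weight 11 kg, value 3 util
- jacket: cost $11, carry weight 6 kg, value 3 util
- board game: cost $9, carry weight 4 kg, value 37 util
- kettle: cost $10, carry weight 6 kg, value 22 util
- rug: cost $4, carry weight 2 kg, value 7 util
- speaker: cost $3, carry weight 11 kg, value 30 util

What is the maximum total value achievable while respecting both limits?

67 util

Feasible sets respecting both limits:
- board game+speaker: cost 12, carry weight 15, value 67
- board game: cost 9, carry weight 4, value 37
- rug+speaker: cost 7, carry weight 13, value 37
Best: 67 util.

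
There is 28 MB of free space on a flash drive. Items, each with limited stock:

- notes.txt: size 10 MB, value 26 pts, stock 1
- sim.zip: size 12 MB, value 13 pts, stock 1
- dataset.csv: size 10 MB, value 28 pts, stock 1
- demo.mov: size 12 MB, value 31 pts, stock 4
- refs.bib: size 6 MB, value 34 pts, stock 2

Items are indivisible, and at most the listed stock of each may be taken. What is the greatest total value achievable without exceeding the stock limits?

Top feasible selections:
- 1×demo.mov + 2×refs.bib: size 24, value 99
- 1×dataset.csv + 2×refs.bib: size 22, value 96
- 1×notes.txt + 2×refs.bib: size 22, value 94
- 1×dataset.csv + 1×demo.mov + 1×refs.bib: size 28, value 93
Best: 99 pts.

99 pts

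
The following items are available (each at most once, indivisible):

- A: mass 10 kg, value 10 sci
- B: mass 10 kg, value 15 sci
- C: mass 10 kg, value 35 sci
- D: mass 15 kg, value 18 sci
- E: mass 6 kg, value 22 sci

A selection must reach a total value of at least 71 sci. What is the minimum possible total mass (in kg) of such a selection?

Subsets with value ≥ 71, sorted by total mass:
- B+C+E: mass 26, value 72
- C+D+E: mass 31, value 75
Minimum mass: 26 kg.

26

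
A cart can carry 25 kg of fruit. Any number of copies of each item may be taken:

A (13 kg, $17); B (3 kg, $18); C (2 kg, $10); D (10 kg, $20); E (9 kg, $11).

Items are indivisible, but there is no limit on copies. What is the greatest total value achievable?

$146

Best value-per-unit is B at 18/3; filling with it alone gives 8×18 = 144.
Optimal mix: 7×B + 2×C → weight 25, value 146.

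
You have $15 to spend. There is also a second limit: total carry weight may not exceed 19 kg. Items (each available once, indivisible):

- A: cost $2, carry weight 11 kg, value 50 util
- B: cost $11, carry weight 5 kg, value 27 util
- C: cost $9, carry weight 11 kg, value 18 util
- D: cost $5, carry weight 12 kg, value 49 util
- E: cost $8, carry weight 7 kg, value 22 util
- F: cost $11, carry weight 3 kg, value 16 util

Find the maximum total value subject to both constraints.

77 util

Feasible sets respecting both limits:
- A+B: cost 13, carry weight 16, value 77
- A+E: cost 10, carry weight 18, value 72
- D+E: cost 13, carry weight 19, value 71
- A+F: cost 13, carry weight 14, value 66
Best: 77 util.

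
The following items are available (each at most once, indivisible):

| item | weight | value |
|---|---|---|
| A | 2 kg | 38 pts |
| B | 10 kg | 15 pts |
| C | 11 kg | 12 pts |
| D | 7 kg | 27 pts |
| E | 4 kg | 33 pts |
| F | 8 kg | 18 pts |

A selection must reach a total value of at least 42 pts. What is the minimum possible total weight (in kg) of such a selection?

6

Subsets with value ≥ 42, sorted by total weight:
- A+E: weight 6, value 71
- A+D: weight 9, value 65
Minimum weight: 6 kg.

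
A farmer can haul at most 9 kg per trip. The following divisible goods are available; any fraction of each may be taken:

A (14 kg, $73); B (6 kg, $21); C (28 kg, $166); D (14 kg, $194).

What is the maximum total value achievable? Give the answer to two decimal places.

124.71

Take in order of value per unit:
- D (194/14 per unit): 9 of 14 → value 9×194/14 = 124.7143, running total 124.71
Total 124.71.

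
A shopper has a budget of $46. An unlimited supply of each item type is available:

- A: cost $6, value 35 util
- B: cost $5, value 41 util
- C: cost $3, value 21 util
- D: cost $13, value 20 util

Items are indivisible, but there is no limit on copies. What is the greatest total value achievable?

370 util

Best value-per-unit is B at 41/5; filling with it alone gives 9×41 = 369.
Optimal mix: 8×B + 2×C → cost 46, value 370.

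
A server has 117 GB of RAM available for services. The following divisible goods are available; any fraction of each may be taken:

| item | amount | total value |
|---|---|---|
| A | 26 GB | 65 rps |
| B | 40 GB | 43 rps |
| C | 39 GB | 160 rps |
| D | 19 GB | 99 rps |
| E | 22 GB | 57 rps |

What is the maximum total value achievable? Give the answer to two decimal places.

Take in order of value per unit:
- D (99/19 per unit): all 19 → value 99, running total 99.00
- C (160/39 per unit): all 39 → value 160, running total 259.00
- E (57/22 per unit): all 22 → value 57, running total 316.00
- A (65/26 per unit): all 26 → value 65, running total 381.00
- B (43/40 per unit): 11 of 40 → value 11×43/40 = 11.8250, running total 392.83
Total 392.83.

392.83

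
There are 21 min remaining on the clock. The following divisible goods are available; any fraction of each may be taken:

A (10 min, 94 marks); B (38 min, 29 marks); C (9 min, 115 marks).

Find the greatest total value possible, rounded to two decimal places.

210.53

Take in order of value per unit:
- C (115/9 per unit): all 9 → value 115, running total 115.00
- A (94/10 per unit): all 10 → value 94, running total 209.00
- B (29/38 per unit): 2 of 38 → value 2×29/38 = 1.5263, running total 210.53
Total 210.53.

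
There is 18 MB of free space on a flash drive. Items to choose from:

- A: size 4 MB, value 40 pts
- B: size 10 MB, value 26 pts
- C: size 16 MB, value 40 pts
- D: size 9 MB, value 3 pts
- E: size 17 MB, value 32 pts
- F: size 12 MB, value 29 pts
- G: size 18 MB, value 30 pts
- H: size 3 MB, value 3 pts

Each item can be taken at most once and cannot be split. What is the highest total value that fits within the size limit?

Check high-value combinations within 18 MB:
- A+F: size 4+12=16, value 40+29=69
- A+B+H: size 4+10+3=17, value 40+26+3=69
- A+B: size 4+10=14, value 40+26=66
Best: 69 pts.

69 pts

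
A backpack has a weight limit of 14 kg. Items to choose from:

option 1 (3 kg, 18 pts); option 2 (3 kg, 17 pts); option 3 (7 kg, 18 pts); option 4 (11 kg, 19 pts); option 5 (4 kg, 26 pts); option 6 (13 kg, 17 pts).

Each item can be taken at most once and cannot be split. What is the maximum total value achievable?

Check high-value combinations within 14 kg:
- option 1+option 3+option 5: weight 3+7+4=14, value 18+18+26=62
- option 1+option 2+option 5: weight 3+3+4=10, value 18+17+26=61
- option 2+option 3+option 5: weight 3+7+4=14, value 17+18+26=61
Best: 62 pts.

62 pts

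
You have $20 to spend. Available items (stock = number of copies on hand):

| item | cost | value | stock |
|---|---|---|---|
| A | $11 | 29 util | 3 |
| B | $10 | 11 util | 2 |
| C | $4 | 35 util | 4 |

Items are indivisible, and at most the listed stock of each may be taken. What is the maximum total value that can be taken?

Top feasible selections:
- 4×C: cost 16, value 140
- 3×C: cost 12, value 105
- 1×A + 2×C: cost 19, value 99
Best: 140 util.

140 util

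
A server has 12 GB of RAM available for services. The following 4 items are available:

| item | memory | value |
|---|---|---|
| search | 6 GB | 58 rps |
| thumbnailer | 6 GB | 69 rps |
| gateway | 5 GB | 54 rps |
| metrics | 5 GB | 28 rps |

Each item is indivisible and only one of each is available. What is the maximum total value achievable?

127 rps

Check high-value combinations within 12 GB:
- search+thumbnailer: memory 6+6=12, value 58+69=127
- thumbnailer+gateway: memory 6+5=11, value 69+54=123
- search+gateway: memory 6+5=11, value 58+54=112
- thumbnailer+metrics: memory 6+5=11, value 69+28=97
- search+metrics: memory 6+5=11, value 58+28=86
Best: 127 rps.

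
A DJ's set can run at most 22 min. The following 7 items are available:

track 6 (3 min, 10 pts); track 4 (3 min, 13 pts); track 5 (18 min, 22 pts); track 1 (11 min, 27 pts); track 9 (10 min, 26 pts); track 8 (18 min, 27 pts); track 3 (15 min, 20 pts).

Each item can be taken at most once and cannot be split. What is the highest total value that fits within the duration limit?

53 pts

This is a 0/1 knapsack; check combinations near the capacity.
- track 1+track 9: duration 11+10=21, value 27+26=53
- track 6+track 4+track 1: duration 3+3+11=17, value 10+13+27=50
- track 6+track 4+track 9: duration 3+3+10=16, value 10+13+26=49
- track 6+track 4+track 3: duration 3+3+15=21, value 10+13+20=43
- track 4+track 1: duration 3+11=14, value 13+27=40
Best: 53 pts.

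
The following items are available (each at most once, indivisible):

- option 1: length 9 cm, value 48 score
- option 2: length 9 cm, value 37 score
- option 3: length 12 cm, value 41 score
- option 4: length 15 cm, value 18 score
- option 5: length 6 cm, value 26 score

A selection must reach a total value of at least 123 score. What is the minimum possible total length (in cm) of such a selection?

30

Subsets with value ≥ 123, sorted by total length:
- option 1+option 2+option 3: length 30, value 126
- option 1+option 2+option 3+option 5: length 36, value 152
- option 1+option 2+option 4+option 5: length 39, value 129
- option 1+option 3+option 4+option 5: length 42, value 133
Minimum length: 30 cm.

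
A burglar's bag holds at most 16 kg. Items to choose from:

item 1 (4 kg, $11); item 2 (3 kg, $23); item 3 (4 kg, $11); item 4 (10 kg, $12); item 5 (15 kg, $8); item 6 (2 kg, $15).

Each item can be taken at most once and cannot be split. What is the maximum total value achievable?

Check high-value combinations within 16 kg:
- item 1+item 2+item 3+item 6: weight 4+3+4+2=13, value 11+23+11+15=60
- item 2+item 4+item 6: weight 3+10+2=15, value 23+12+15=50
- item 1+item 2+item 6: weight 4+3+2=9, value 11+23+15=49
- item 2+item 3+item 6: weight 3+4+2=9, value 23+11+15=49
Best: $60.

$60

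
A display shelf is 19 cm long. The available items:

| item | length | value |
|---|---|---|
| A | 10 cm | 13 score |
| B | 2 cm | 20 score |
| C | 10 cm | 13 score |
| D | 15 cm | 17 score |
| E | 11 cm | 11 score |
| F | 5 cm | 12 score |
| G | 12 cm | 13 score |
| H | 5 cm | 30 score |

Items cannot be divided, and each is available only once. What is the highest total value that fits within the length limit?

This is a 0/1 knapsack; check combinations near the capacity.
- A+B+H: length 10+2+5=17, value 13+20+30=63
- B+C+H: length 2+10+5=17, value 20+13+30=63
- B+G+H: length 2+12+5=19, value 20+13+30=63
- B+F+H: length 2+5+5=12, value 20+12+30=62
Best: 63 score.

63 score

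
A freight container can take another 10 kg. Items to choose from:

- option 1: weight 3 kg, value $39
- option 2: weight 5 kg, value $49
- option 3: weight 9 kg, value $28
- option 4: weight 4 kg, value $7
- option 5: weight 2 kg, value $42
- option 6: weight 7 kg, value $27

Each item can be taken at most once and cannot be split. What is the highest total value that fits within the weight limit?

Check high-value combinations within 10 kg:
- option 1+option 2+option 5: weight 3+5+2=10, value 39+49+42=130
- option 2+option 5: weight 5+2=7, value 49+42=91
- option 1+option 2: weight 3+5=8, value 39+49=88
Best: $130.

$130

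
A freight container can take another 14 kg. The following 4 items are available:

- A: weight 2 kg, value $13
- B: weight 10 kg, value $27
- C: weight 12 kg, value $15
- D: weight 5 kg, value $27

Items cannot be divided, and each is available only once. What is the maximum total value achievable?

Check high-value combinations within 14 kg:
- A+D: weight 2+5=7, value 13+27=40
- A+B: weight 2+10=12, value 13+27=40
- A+C: weight 2+12=14, value 13+15=28
Best: $40.

$40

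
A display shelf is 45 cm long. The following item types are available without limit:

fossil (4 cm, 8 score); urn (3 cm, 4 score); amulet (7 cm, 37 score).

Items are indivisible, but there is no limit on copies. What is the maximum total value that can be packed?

226 score

Best value-per-unit is amulet at 37/7; filling with it alone gives 6×37 = 222.
Optimal mix: 1×urn + 6×amulet → length 45, value 226.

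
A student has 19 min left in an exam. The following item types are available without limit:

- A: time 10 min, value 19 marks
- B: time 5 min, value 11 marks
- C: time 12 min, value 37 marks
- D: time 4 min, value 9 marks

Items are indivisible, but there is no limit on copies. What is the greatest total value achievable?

Best value-per-unit is C at 37/12; filling with it alone gives 1×37 = 37.
Optimal mix: 1×B + 1×C → time 17, value 48.

48 marks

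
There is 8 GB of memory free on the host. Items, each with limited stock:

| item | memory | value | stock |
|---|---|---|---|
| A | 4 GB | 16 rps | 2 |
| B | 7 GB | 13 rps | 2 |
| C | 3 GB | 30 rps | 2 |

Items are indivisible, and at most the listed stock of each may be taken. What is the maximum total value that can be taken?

60 rps

Best selections within memory 8 and stock limits:
- 2×C: memory 6, value 60
- 1×A + 1×C: memory 7, value 46
Best: 60 rps.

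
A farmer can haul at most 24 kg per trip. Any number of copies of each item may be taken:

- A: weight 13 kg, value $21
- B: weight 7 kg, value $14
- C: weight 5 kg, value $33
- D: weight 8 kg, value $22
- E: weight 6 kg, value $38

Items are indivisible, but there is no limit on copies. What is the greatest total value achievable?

$152

Best value-per-unit is C at 33/5; filling with it alone gives 4×33 = 132.
Optimal mix: 4×E → weight 24, value 152.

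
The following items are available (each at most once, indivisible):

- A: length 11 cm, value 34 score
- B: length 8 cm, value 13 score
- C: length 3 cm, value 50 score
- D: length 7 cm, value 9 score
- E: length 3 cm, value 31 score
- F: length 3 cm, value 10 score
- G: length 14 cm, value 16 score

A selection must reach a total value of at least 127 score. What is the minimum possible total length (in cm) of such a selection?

25

Subsets with value ≥ 127, sorted by total length:
- A+B+C+E: length 25, value 128
- A+C+D+E+F: length 27, value 134
Minimum length: 25 cm.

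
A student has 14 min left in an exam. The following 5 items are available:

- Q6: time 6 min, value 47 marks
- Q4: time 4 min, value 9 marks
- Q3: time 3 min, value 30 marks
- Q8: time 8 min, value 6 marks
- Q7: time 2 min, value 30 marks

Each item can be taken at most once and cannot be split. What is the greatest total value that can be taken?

Check high-value combinations within 14 min:
- Q6+Q3+Q7: time 6+3+2=11, value 47+30+30=107
- Q6+Q4+Q7: time 6+4+2=12, value 47+9+30=86
- Q6+Q4+Q3: time 6+4+3=13, value 47+9+30=86
- Q6+Q7: time 6+2=8, value 47+30=77
- Q6+Q3: time 6+3=9, value 47+30=77
Best: 107 marks.

107 marks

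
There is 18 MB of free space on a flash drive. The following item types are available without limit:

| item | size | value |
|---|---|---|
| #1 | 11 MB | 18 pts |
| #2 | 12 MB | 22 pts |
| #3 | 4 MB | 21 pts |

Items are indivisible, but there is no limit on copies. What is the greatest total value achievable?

84 pts

Best value-per-unit is #3 at 21/4, and filling with it alone uses size 4×4=16. No mix of the others beats 4×21 = 84.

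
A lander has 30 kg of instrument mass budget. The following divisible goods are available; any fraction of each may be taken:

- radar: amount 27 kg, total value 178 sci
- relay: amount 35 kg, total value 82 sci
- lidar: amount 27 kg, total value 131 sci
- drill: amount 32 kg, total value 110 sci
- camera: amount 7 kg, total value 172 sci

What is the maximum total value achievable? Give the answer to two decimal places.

323.63

Take in order of value per unit:
- camera (172/7 per unit): all 7 → value 172, running total 172.00
- radar (178/27 per unit): 23 of 27 → value 23×178/27 = 151.6296, running total 323.63
Total 323.63.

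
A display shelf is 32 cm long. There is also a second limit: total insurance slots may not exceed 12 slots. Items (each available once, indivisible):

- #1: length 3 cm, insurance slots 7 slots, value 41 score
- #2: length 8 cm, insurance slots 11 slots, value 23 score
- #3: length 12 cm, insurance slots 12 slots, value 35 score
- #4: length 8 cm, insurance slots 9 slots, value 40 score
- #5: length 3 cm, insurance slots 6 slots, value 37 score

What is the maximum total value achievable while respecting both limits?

41 score

Feasible sets respecting both limits:
- #1: length 3, insurance slots 7, value 41
- #4: length 8, insurance slots 9, value 40
- #5: length 3, insurance slots 6, value 37
- #3: length 12, insurance slots 12, value 35
Best: 41 score.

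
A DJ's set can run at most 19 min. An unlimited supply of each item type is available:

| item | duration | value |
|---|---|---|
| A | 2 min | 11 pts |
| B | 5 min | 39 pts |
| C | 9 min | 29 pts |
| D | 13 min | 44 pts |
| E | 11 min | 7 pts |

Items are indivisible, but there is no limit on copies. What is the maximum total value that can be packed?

Best value-per-unit is B at 39/5; filling with it alone gives 3×39 = 117.
Optimal mix: 2×A + 3×B → duration 19, value 139.

139 pts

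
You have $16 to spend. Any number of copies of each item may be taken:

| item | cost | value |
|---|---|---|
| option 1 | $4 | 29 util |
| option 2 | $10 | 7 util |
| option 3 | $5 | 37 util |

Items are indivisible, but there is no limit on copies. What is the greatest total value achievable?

116 util

Best value-per-unit is option 3 at 37/5; filling with it alone gives 3×37 = 111.
Optimal mix: 4×option 1 → cost 16, value 116.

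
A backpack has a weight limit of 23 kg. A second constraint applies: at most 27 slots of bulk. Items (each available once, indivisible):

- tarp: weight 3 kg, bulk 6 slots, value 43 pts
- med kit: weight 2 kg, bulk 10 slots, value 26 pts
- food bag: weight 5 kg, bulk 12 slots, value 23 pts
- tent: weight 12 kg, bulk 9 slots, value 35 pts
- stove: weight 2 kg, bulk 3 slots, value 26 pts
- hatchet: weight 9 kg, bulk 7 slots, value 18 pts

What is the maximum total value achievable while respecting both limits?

113 pts

Feasible sets respecting both limits:
- tarp+med kit+stove+hatchet: weight 16, bulk 26, value 113
- tarp+med kit+tent: weight 17, bulk 25, value 104
- tarp+tent+stove: weight 17, bulk 18, value 104
Best: 113 pts.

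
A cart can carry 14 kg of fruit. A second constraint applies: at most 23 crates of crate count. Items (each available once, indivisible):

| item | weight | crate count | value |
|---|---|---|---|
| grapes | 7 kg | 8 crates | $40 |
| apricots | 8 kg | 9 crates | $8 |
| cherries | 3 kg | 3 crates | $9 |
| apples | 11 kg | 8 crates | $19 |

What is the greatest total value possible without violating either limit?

$49

Feasible sets respecting both limits:
- grapes+cherries: weight 10, crate count 11, value 49
- grapes: weight 7, crate count 8, value 40
- cherries+apples: weight 14, crate count 11, value 28
Best: $49.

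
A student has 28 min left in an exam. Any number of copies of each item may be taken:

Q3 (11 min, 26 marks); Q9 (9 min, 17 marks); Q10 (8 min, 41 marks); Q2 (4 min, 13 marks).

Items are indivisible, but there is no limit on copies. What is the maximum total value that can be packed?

136 marks

Best value-per-unit is Q10 at 41/8; filling with it alone gives 3×41 = 123.
Optimal mix: 3×Q10 + 1×Q2 → time 28, value 136.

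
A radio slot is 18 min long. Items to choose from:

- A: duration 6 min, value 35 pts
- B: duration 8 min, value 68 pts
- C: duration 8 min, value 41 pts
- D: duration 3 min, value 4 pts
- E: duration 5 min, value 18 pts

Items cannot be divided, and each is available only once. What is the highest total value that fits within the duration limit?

109 pts

Check high-value combinations within 18 min:
- B+C: duration 8+8=16, value 68+41=109
- A+B+D: duration 6+8+3=17, value 35+68+4=107
- A+B: duration 6+8=14, value 35+68=103
- B+D+E: duration 8+3+5=16, value 68+4+18=90
- B+E: duration 8+5=13, value 68+18=86
Best: 109 pts.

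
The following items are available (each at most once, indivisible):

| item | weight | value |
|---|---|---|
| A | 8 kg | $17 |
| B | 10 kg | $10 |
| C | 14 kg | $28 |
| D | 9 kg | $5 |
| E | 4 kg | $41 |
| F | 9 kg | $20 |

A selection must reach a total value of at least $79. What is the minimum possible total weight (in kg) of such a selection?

26

Subsets with value ≥ 79, sorted by total weight:
- A+C+E: weight 26, value 86
- C+E+F: weight 27, value 89
- B+C+E: weight 28, value 79
- A+D+E+F: weight 30, value 83
Minimum weight: 26 kg.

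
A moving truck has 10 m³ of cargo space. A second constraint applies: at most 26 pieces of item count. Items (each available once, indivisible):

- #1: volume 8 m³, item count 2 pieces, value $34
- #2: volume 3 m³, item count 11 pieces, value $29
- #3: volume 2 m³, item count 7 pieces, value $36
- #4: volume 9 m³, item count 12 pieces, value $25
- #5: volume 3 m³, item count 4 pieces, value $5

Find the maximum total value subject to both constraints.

$70

Feasible sets respecting both limits:
- #1+#3: volume 10, item count 9, value 70
- #2+#3+#5: volume 8, item count 22, value 70
- #2+#3: volume 5, item count 18, value 65
Best: $70.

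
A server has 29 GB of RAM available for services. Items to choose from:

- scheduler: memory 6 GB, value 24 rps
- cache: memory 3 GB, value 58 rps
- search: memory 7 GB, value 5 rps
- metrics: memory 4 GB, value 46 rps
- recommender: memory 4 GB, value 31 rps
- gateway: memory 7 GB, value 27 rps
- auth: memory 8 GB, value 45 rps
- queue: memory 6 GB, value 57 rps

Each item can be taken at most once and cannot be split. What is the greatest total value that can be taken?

Check high-value combinations within 29 GB:
- cache+metrics+recommender+auth+queue: memory 3+4+4+8+6=25, value 58+46+31+45+57=237
- cache+metrics+gateway+auth+queue: memory 3+4+7+8+6=28, value 58+46+27+45+57=233
- scheduler+cache+metrics+auth+queue: memory 6+3+4+8+6=27, value 24+58+46+45+57=230
- cache+metrics+recommender+gateway+queue: memory 3+4+4+7+6=24, value 58+46+31+27+57=219
Best: 237 rps.

237 rps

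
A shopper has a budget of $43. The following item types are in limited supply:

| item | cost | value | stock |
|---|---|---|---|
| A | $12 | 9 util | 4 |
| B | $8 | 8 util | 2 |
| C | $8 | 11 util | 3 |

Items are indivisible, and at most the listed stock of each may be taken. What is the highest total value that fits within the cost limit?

49 util

Best selections within cost 43 and stock limits:
- 2×B + 3×C: cost 40, value 49
- 1×A + 3×C: cost 36, value 42
- 1×B + 3×C: cost 32, value 41
- 2×A + 2×C: cost 40, value 40
Best: 49 util.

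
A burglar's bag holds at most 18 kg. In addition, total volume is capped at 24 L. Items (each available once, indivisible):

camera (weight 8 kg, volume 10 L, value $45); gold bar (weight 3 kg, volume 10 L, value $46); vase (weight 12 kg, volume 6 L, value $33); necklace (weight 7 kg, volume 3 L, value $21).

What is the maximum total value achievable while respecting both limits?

$112

Feasible sets respecting both limits:
- camera+gold bar+necklace: weight 18, volume 23, value 112
- camera+gold bar: weight 11, volume 20, value 91
- gold bar+vase: weight 15, volume 16, value 79
Best: $112.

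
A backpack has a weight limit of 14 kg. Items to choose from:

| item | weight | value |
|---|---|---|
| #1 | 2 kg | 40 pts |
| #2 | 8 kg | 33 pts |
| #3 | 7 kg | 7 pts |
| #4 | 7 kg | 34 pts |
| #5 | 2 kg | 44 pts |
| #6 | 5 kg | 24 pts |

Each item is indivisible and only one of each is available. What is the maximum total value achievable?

118 pts

This is a 0/1 knapsack; check combinations near the capacity.
- #1+#4+#5: weight 2+7+2=11, value 40+34+44=118
- #1+#2+#5: weight 2+8+2=12, value 40+33+44=117
- #1+#5+#6: weight 2+2+5=9, value 40+44+24=108
- #4+#5+#6: weight 7+2+5=14, value 34+44+24=102
- #1+#4+#6: weight 2+7+5=14, value 40+34+24=98
Best: 118 pts.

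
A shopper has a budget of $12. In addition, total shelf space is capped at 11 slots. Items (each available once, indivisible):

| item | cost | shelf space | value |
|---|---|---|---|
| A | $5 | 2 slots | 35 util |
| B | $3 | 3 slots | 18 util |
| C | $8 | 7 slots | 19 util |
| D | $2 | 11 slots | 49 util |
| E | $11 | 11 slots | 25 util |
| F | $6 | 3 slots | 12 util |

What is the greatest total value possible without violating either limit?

Feasible sets respecting both limits:
- A+B: cost 8, shelf space 5, value 53
- D: cost 2, shelf space 11, value 49
- A+F: cost 11, shelf space 5, value 47
- B+C: cost 11, shelf space 10, value 37
Best: 53 util.

53 util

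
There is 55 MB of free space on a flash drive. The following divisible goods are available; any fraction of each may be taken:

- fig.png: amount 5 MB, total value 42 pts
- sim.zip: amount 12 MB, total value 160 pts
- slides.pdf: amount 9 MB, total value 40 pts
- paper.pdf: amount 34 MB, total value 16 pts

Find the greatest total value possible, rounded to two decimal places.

255.65

Take in order of value per unit:
- sim.zip (160/12 per unit): all 12 → value 160, running total 160.00
- fig.png (42/5 per unit): all 5 → value 42, running total 202.00
- slides.pdf (40/9 per unit): all 9 → value 40, running total 242.00
- paper.pdf (16/34 per unit): 29 of 34 → value 29×16/34 = 13.6471, running total 255.65
Total 255.65.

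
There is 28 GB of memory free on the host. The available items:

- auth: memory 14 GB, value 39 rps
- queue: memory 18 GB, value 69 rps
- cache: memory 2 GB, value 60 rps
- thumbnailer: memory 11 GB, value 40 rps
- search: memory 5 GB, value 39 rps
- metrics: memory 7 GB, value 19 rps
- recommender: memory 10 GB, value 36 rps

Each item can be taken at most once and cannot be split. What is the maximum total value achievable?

This is a 0/1 knapsack; check combinations near the capacity.
- cache+thumbnailer+search+recommender: memory 2+11+5+10=28, value 60+40+39+36=175
- queue+cache+search: memory 18+2+5=25, value 69+60+39=168
- cache+thumbnailer+search+metrics: memory 2+11+5+7=25, value 60+40+39+19=158
Best: 175 rps.

175 rps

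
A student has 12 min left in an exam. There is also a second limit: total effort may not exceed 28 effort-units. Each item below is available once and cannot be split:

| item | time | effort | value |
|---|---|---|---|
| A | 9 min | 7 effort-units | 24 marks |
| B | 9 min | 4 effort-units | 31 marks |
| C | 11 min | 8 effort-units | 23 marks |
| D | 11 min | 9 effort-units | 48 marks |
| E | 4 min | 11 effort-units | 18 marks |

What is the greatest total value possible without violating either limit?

Feasible sets respecting both limits:
- D: time 11, effort 9, value 48
- B: time 9, effort 4, value 31
- A: time 9, effort 7, value 24
Best: 48 marks.

48 marks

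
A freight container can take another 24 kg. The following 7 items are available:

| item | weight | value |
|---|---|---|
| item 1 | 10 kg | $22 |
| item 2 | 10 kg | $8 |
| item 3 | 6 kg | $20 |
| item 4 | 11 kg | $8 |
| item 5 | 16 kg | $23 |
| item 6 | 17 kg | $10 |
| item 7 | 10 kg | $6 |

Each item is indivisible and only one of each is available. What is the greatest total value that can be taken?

Check high-value combinations within 24 kg:
- item 3+item 5: weight 6+16=22, value 20+23=43
- item 1+item 3: weight 10+6=16, value 22+20=42
- item 1+item 2: weight 10+10=20, value 22+8=30
- item 1+item 4: weight 10+11=21, value 22+8=30
- item 3+item 6: weight 6+17=23, value 20+10=30
Best: $43.

$43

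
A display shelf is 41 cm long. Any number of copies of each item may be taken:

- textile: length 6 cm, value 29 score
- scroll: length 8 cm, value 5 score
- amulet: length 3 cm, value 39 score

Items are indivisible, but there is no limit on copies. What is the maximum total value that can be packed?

Best value-per-unit is amulet at 39/3, and filling with it alone uses length 13×3=39. No mix of the others beats 13×39 = 507.

507 score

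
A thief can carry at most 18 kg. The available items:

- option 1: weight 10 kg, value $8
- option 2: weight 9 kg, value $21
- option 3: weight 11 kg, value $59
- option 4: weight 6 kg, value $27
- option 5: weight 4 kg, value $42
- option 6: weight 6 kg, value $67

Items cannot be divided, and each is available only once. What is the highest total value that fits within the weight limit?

This is a 0/1 knapsack; check combinations near the capacity.
- option 4+option 5+option 6: weight 6+4+6=16, value 27+42+67=136
- option 3+option 6: weight 11+6=17, value 59+67=126
- option 5+option 6: weight 4+6=10, value 42+67=109
Best: $136.

$136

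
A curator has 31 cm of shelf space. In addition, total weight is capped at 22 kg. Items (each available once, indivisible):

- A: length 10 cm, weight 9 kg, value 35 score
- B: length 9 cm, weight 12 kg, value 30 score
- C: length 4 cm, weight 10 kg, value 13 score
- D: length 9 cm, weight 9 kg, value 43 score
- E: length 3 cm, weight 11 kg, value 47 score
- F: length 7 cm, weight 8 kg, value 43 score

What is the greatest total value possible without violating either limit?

Feasible sets respecting both limits:
- D+E: length 12, weight 20, value 90
- E+F: length 10, weight 19, value 90
- D+F: length 16, weight 17, value 86
- A+E: length 13, weight 20, value 82
Best: 90 score.

90 score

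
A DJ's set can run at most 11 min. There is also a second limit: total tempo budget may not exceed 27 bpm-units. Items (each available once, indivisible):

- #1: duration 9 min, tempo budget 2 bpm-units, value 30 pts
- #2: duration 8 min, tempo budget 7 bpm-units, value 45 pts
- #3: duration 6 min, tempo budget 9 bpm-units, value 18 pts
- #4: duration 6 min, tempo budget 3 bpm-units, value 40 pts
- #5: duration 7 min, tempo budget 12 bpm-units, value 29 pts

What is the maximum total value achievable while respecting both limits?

45 pts

Feasible sets respecting both limits:
- #2: duration 8, tempo budget 7, value 45
- #4: duration 6, tempo budget 3, value 40
- #1: duration 9, tempo budget 2, value 30
Best: 45 pts.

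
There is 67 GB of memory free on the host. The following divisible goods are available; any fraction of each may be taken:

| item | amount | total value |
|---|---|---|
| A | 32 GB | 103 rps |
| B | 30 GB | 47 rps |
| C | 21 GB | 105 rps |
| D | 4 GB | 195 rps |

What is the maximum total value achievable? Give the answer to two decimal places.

418.67

Take in order of value per unit:
- D (195/4 per unit): all 4 → value 195, running total 195.00
- C (105/21 per unit): all 21 → value 105, running total 300.00
- A (103/32 per unit): all 32 → value 103, running total 403.00
- B (47/30 per unit): 10 of 30 → value 10×47/30 = 15.6667, running total 418.67
Total 418.67.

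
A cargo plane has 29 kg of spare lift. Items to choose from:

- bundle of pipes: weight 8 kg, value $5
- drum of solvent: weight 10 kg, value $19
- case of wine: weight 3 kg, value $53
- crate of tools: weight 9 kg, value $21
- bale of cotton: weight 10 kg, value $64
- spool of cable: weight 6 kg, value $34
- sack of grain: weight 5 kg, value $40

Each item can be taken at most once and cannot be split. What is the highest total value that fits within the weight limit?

$191

Check high-value combinations within 29 kg:
- case of wine+bale of cotton+spool of cable+sack of grain: weight 3+10+6+5=24, value 53+64+34+40=191
- case of wine+crate of tools+bale of cotton+sack of grain: weight 3+9+10+5=27, value 53+21+64+40=178
- drum of solvent+case of wine+bale of cotton+sack of grain: weight 10+3+10+5=28, value 19+53+64+40=176
- case of wine+crate of tools+bale of cotton+spool of cable: weight 3+9+10+6=28, value 53+21+64+34=172
Best: $191.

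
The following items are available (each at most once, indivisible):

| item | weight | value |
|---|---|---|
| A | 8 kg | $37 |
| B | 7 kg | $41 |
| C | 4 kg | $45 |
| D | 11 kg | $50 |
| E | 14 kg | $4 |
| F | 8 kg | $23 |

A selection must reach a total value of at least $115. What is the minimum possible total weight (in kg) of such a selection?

Subsets with value ≥ 115, sorted by total weight:
- A+B+C: weight 19, value 123
- B+C+D: weight 22, value 136
- A+C+D: weight 23, value 132
- C+D+F: weight 23, value 118
Minimum weight: 19 kg.

19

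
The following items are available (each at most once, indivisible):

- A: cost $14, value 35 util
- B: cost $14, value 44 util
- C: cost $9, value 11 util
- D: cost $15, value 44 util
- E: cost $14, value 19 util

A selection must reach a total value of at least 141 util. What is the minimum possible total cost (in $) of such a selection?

57

Subsets with value ≥ 141, sorted by total cost:
- A+B+D+E: cost 57, value 142
- A+B+C+D+E: cost 66, value 153
Minimum cost: 57 $.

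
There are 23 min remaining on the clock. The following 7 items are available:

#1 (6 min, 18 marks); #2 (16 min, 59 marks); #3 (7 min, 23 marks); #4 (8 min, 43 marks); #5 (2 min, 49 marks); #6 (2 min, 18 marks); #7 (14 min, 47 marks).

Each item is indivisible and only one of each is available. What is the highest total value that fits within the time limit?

133 marks

Check high-value combinations within 23 min:
- #3+#4+#5+#6: time 7+8+2+2=19, value 23+43+49+18=133
- #1+#3+#4+#5: time 6+7+8+2=23, value 18+23+43+49=133
- #1+#4+#5+#6: time 6+8+2+2=18, value 18+43+49+18=128
- #2+#5+#6: time 16+2+2=20, value 59+49+18=126
Best: 133 marks.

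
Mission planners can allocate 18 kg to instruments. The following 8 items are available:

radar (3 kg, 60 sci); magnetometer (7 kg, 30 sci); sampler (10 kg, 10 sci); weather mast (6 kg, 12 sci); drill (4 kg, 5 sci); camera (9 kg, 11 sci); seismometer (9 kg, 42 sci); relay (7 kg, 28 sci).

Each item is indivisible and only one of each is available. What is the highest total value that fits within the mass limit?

118 sci

Check high-value combinations within 18 kg:
- radar+magnetometer+relay: mass 3+7+7=17, value 60+30+28=118
- radar+weather mast+seismometer: mass 3+6+9=18, value 60+12+42=114
- radar+drill+seismometer: mass 3+4+9=16, value 60+5+42=107
Best: 118 sci.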